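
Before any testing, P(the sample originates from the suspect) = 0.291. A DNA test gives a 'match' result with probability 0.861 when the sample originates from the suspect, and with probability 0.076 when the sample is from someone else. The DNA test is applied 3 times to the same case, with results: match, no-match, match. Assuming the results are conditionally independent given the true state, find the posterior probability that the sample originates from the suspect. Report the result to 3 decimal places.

With H the event that the sample originates from the suspect, the joint likelihood of the observed sequence is P(data|H) = 0.861·0.139·0.861 = 0.10304 and P(data|¬H) = 0.076·0.924·0.076 = 0.0053370.
Bayes: P(H|data) = 0.291·0.10304 / (0.291·0.10304 + 0.709·0.0053370) = 0.029986/0.033770 = 0.8879.

Posterior P(H) ≈ 0.888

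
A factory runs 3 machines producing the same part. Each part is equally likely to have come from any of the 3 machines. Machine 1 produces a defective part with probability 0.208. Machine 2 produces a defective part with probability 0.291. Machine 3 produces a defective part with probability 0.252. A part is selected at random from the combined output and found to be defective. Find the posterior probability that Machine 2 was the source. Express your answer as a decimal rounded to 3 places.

Posterior probability ≈ 0.387

Tabulate prior·likelihood by source: [1] prior 0.333333, lik 0.208, product 0.06933; [2] prior 0.333333, lik 0.291, product 0.09700; [3] prior 0.333333, lik 0.252, product 0.08400.
Normalizing constant = 0.25033; the posterior for Machine 2 is its product over the sum, 0.09700/0.25033 = 0.387.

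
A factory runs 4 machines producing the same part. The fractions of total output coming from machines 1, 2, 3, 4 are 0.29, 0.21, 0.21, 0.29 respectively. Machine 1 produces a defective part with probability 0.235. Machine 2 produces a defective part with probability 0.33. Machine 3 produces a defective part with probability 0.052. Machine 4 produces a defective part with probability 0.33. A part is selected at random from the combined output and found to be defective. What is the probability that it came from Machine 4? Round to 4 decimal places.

P(defective|M1) = 0.235; P(defective|M2) = 0.33; P(defective|M3) = 0.052; P(defective|M4) = 0.33.
Prior × likelihood for each source: 0.29·0.235=0.06815, 0.21·0.33=0.06930, 0.21·0.052=0.01092, 0.29·0.33=0.09570. Summing gives P(defective) = 0.24407.
P(Machine 4 | defective) = 0.09570 / 0.24407 = 0.3921.

Posterior probability ≈ 0.3921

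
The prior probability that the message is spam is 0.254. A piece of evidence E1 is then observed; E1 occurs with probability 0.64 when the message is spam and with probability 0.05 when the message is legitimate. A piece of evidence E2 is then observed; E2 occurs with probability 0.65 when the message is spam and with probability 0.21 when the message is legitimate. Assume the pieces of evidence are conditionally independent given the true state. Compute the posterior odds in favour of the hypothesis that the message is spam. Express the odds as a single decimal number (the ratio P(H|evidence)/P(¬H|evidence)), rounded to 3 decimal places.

Posterior odds ≈ 13.490

Prior odds = 0.254/(1−0.254) = 0.34048. In log-odds, ln(0.34048) = -1.0774.
Add log likelihood ratios: ln(12.800) + ln(3.0952) = 3.6793.
Posterior log-odds = 2.6019, so posterior odds = exp(2.6019) = 13.490.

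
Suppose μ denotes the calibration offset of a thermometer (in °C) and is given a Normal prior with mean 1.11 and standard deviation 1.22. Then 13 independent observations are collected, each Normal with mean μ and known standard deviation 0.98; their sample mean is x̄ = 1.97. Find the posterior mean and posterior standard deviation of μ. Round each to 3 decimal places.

Posterior mean ≈ 1.929; posterior SD ≈ 0.265

Prior precision 1/τ₀² = 1/1.22² = 0.671862; data precision n/σ² = 13/0.98² = 13.5360.
Posterior precision = 0.671862 + 13.5360 = 14.2079, giving posterior SD = 1/√14.2079 = 0.265.
Posterior mean = (0.671862·1.11 + 13.5360·1.97) / 14.2079 = 1.929.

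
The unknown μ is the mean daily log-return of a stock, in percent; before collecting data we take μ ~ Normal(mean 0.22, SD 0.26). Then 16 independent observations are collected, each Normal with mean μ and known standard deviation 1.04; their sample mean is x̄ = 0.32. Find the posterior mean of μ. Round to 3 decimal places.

Posterior mean ≈ 0.270

Prior precision 1/τ₀² = 1/0.26² = 14.7929; data precision n/σ² = 16/1.04² = 14.7929.
Posterior precision = 14.7929 + 14.7929 = 29.5858.
Posterior mean = (14.7929·0.22 + 14.7929·0.32) / 29.5858 = 0.270.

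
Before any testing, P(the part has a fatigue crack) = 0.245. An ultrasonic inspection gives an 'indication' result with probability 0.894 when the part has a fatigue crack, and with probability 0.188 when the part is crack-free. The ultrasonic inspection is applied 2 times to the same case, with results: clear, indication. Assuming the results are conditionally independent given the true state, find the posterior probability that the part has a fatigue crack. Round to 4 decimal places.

Posterior P(H) ≈ 0.1677

With H the event that the part has a fatigue crack, the joint likelihood of the observed sequence is P(data|H) = 0.106·0.894 = 0.094764 and P(data|¬H) = 0.812·0.188 = 0.15266.
Bayes: P(H|data) = 0.245·0.094764 / (0.245·0.094764 + 0.755·0.15266) = 0.023217/0.13847 = 0.1677.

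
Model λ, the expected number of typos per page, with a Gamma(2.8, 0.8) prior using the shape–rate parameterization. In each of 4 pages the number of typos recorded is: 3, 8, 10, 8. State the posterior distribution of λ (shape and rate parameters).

Total count ∑xᵢ = 29 over n = 4 pages.
Gamma is conjugate to the Poisson likelihood: posterior is Gamma(shape = 2.8+29 = 31.8, rate = 0.8+4 = 4.8).

Posterior: Gamma(shape=31.8, rate=4.8)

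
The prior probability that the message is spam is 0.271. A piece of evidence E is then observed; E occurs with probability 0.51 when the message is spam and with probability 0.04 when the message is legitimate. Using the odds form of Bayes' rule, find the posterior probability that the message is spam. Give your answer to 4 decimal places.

Posterior probability ≈ 0.8258

Prior odds = 0.271/(1−0.271) = 0.37174.
Likelihood ratio for E = 0.51/0.04 = 12.750.
Posterior odds = prior odds × LR = 4.7397.
Posterior probability = odds/(1+odds) = 4.7397/5.7397 = 0.8258.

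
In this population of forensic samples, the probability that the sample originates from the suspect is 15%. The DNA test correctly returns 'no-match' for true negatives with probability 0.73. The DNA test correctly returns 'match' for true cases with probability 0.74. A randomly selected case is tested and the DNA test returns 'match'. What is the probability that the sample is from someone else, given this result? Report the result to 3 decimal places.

P(¬H | E) ≈ 0.674

Let H be the event that the sample originates from the suspect. P(H) = 0.15, so P(¬H) = 0.85. With E the 'match' result, P(E|H) = 0.74 and P(E|¬H) = 0.27.
P(E) = 0.74·0.15 + 0.27·0.85 = 0.11100 + 0.22950 = 0.34050.
By Bayes' theorem, P(H|E) = 0.11100 / 0.34050 = 0.326. Hence P(¬H|E) = 1 − 0.326 = 0.674.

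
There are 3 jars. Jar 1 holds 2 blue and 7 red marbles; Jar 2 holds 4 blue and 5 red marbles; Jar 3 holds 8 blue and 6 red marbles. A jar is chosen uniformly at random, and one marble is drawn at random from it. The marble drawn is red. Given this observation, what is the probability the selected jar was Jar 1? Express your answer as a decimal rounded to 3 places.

Posterior probability ≈ 0.441

Tabulate prior·likelihood by source: [1] prior 0.333333, lik 0.7778, product 0.2593; [2] prior 0.333333, lik 0.5556, product 0.1852; [3] prior 0.333333, lik 0.4286, product 0.1429.
Normalizing constant = 0.58730; the posterior for Jar 1 is its product over the sum, 0.2593/0.58730 = 0.441.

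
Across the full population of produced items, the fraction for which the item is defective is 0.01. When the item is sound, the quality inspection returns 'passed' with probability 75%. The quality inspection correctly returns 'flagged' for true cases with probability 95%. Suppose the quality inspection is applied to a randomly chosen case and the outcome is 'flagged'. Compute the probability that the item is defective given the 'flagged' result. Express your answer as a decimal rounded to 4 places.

Write H for 'the item is defective'. Prior odds H:¬H = 0.01/0.99 = 0.010101. For the 'flagged' outcome, the likelihood ratio is 0.95/0.25 = 3.8000.
Posterior odds = 0.010101 × 3.8000 = 0.038384, so P(H|E) = 0.038384/(1+0.038384) = 0.0370.

P(H | E) ≈ 0.0370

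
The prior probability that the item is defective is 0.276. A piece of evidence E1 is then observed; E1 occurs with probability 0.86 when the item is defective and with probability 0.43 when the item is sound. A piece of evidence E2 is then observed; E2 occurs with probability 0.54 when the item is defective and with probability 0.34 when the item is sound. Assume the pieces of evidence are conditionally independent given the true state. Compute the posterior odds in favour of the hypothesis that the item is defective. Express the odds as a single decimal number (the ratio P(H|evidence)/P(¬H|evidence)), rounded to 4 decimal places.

Prior odds = 0.276/(1−0.276) = 0.38122. In log-odds, ln(0.38122) = -0.96439.
Add log likelihood ratios: ln(2.0000) + ln(1.5882) = 1.1558.
Posterior log-odds = 0.19138, so posterior odds = exp(0.19138) = 1.2109.

Posterior odds ≈ 1.2109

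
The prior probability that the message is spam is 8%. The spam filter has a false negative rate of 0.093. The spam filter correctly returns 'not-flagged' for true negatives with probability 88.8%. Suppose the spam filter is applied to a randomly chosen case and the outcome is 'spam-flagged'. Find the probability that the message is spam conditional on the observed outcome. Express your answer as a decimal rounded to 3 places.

P(H | E) ≈ 0.413

Let H be the event that the message is spam. P(H) = 0.08, so P(¬H) = 0.92. With E the 'spam-flagged' result, P(E|H) = 0.907 and P(E|¬H) = 0.112.
P(E) = 0.907·0.08 + 0.112·0.92 = 0.072560 + 0.10304 = 0.17560.
By Bayes' theorem, P(H|E) = 0.072560 / 0.17560 = 0.413.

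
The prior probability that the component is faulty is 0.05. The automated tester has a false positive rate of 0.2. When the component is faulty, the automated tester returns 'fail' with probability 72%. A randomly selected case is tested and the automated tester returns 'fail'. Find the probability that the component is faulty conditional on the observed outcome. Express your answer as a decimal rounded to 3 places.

P(H | E) ≈ 0.159

Write H for 'the component is faulty'. Prior odds H:¬H = 0.05/0.95 = 0.052632. For the 'fail' outcome, the likelihood ratio is 0.72/0.2 = 3.6000.
Posterior odds = 0.052632 × 3.6000 = 0.18947, so P(H|E) = 0.18947/(1+0.18947) = 0.159.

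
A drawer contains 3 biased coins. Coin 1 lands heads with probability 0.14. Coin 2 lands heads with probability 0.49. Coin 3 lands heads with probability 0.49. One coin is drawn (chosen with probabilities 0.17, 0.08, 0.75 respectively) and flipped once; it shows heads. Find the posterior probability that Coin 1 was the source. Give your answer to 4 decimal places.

Posterior probability ≈ 0.0553

P(heads|C1) = 0.14; P(heads|C2) = 0.49; P(heads|C3) = 0.49.
Prior × likelihood for each source: 0.17·0.14=0.02380, 0.08·0.49=0.03920, 0.75·0.49=0.3675. Summing gives P(heads) = 0.43050.
P(Coin 1 | heads) = 0.02380 / 0.43050 = 0.0553.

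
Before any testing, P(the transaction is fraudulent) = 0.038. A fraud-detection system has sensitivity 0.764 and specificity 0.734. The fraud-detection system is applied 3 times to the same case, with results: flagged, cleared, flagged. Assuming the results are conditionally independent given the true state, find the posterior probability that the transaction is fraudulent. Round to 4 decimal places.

Posterior P(H) ≈ 0.0948

Let H be the event that the transaction is fraudulent; start with P(H) = 0.038. P('flagged'|H) = 0.764, P('flagged'|¬H) = 0.266.
Update on result 1 ('flagged'): P(H) ← 0.764·0.0380 / (0.764·0.0380 + 0.266·0.9620) = 0.029032/0.28492 = 0.1019.
Update on result 2 ('cleared'): P(H) ← 0.236·0.1019 / (0.236·0.1019 + 0.734·0.8981) = 0.024047/0.68326 = 0.0352.
Update on result 3 ('flagged'): P(H) ← 0.764·0.0352 / (0.764·0.0352 + 0.266·0.9648) = 0.026889/0.28353 = 0.0948.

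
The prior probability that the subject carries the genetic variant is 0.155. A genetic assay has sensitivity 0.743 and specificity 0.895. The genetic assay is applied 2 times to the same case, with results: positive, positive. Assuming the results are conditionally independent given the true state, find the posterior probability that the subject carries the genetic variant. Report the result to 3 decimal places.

Posterior P(H) ≈ 0.902

Let H be the event that the subject carries the genetic variant; start with P(H) = 0.155. P('positive'|H) = 0.743, P('positive'|¬H) = 0.105.
Update on result 1 ('positive'): P(H) ← 0.743·0.1550 / (0.743·0.1550 + 0.105·0.8450) = 0.11517/0.20389 = 0.5648.
Update on result 2 ('positive'): P(H) ← 0.743·0.5648 / (0.743·0.5648 + 0.105·0.4352) = 0.41968/0.46537 = 0.9018.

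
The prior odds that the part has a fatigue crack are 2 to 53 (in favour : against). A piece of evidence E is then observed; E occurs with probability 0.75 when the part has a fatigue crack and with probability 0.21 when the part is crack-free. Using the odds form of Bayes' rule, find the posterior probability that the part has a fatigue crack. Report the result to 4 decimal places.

Posterior probability ≈ 0.1188

Prior odds = 2/53 = 0.037736.
Likelihood ratio for E = 0.75/0.21 = 3.5714.
Posterior odds = prior odds × LR = 0.13477.
Posterior probability = odds/(1+odds) = 0.13477/1.1348 = 0.1188.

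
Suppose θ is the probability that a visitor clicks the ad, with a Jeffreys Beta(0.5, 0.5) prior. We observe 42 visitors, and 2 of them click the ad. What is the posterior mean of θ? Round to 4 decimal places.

Observing 2 successes and 40 failures updates Beta(0.5, 0.5) by adding the success and failure counts to the two shape parameters: α = 0.5+2 = 2.5, β = 0.5+40 = 40.5.
Posterior mean = α/(α+β) = 2.5/43 = 0.0581.

Posterior mean ≈ 0.0581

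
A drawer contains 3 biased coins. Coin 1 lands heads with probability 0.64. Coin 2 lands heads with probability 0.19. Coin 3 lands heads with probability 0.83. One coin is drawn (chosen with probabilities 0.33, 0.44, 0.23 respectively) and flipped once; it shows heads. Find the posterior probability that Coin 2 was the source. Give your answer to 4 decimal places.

Posterior probability ≈ 0.1721

Tabulate prior·likelihood by source: [1] prior 0.33, lik 0.64, product 0.2112; [2] prior 0.44, lik 0.19, product 0.08360; [3] prior 0.23, lik 0.83, product 0.1909.
Normalizing constant = 0.48570; the posterior for Coin 2 is its product over the sum, 0.08360/0.48570 = 0.1721.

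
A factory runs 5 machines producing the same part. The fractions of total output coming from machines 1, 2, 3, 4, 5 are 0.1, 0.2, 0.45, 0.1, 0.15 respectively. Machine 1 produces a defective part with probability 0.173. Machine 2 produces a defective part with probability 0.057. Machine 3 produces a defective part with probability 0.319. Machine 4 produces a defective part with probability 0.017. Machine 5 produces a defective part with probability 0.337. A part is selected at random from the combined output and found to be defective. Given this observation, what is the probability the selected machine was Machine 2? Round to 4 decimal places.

Posterior probability ≈ 0.0508

P(defective|M1) = 0.173; P(defective|M2) = 0.057; P(defective|M3) = 0.319; P(defective|M4) = 0.017; P(defective|M5) = 0.337.
Prior × likelihood for each source: 0.1·0.173=0.01730, 0.2·0.057=0.01140, 0.45·0.319=0.1436, 0.1·0.017=0.001700, 0.15·0.337=0.05055. Summing gives P(defective) = 0.22450.
P(Machine 2 | defective) = 0.01140 / 0.22450 = 0.0508.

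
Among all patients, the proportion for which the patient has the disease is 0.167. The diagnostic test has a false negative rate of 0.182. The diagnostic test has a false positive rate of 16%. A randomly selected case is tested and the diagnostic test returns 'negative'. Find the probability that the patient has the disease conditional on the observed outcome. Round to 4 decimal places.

P(H | E) ≈ 0.0416

Write H for 'the patient has the disease'. Prior odds H:¬H = 0.167/0.833 = 0.20048. For the 'negative' outcome, the likelihood ratio is 0.182/0.84 = 0.21667.
Posterior odds = 0.20048 × 0.21667 = 0.043437, so P(H|E) = 0.043437/(1+0.043437) = 0.0416.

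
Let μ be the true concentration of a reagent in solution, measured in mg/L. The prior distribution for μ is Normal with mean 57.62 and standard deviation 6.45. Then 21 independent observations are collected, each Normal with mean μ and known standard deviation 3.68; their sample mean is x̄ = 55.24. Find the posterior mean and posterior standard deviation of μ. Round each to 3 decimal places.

With known σ, the Normal prior is conjugate. Weight on the data is w = (n/σ²)/(n/σ² + 1/τ₀²) = 1.55069/(1.55069+0.0240370) = 0.98474.
Posterior mean = w·x̄ + (1−w)·μ₀ = 0.98474·55.24 + 0.015264·57.62 = 55.276. Posterior variance = 1/(1.55069+0.0240370) = 0.635033, so SD = 0.797.

Posterior mean ≈ 55.276; posterior SD ≈ 0.797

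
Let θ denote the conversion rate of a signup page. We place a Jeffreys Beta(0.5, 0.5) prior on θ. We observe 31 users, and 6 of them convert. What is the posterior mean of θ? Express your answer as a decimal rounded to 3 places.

Posterior mean ≈ 0.203

Observing 6 successes and 25 failures updates Beta(0.5, 0.5) by adding the success and failure counts to the two shape parameters: α = 0.5+6 = 6.5, β = 0.5+25 = 25.5.
Posterior mean = α/(α+β) = 6.5/32 = 0.203.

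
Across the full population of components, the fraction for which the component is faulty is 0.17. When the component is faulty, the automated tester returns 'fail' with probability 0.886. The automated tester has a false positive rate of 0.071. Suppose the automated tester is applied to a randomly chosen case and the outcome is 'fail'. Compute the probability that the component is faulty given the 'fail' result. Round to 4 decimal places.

P(H | E) ≈ 0.7188

Write H for 'the component is faulty'. Prior odds H:¬H = 0.17/0.83 = 0.20482. For the 'fail' outcome, the likelihood ratio is 0.886/0.071 = 12.479.
Posterior odds = 0.20482 × 12.479 = 2.5559, so P(H|E) = 2.5559/(1+2.5559) = 0.7188.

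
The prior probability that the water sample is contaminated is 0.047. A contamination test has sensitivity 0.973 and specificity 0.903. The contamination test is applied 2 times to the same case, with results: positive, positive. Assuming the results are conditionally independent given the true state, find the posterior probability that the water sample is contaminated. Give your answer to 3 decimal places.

Posterior P(H) ≈ 0.832

With H the event that the water sample is contaminated, the joint likelihood of the observed sequence is P(data|H) = 0.973·0.973 = 0.94673 and P(data|¬H) = 0.097·0.097 = 0.0094090.
Bayes: P(H|data) = 0.047·0.94673 / (0.047·0.94673 + 0.953·0.0094090) = 0.044496/0.053463 = 0.8323.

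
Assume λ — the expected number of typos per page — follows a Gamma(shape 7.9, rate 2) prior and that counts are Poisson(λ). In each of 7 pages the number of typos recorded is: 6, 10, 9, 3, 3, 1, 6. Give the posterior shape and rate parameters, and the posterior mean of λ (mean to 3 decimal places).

Posterior: Gamma(shape=45.9, rate=9); mean ≈ 5.100

The Poisson likelihood adds the total count to the shape and the number of exposure periods to the rate. Here ∑xᵢ = 38 and n = 7, so shape 7.9→45.9 and rate 2→9.
E[λ | data] = 45.9/9 = 5.100.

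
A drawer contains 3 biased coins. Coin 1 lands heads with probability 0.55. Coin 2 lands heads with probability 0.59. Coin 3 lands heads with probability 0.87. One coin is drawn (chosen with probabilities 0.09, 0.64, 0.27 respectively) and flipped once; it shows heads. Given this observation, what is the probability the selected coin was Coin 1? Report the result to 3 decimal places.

Posterior probability ≈ 0.075

P(heads|C1) = 0.55; P(heads|C2) = 0.59; P(heads|C3) = 0.87.
Prior × likelihood for each source: 0.09·0.55=0.04950, 0.64·0.59=0.3776, 0.27·0.87=0.2349. Summing gives P(heads) = 0.66200.
P(Coin 1 | heads) = 0.04950 / 0.66200 = 0.075.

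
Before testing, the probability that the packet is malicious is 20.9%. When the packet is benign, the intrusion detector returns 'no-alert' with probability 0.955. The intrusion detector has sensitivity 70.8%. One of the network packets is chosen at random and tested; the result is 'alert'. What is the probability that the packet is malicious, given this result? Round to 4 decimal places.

P(H | E) ≈ 0.8061

Write H for 'the packet is malicious'. Prior odds H:¬H = 0.209/0.791 = 0.26422. For the 'alert' outcome, the likelihood ratio is 0.708/0.045 = 15.733.
Posterior odds = 0.26422 × 15.733 = 4.1571, so P(H|E) = 4.1571/(1+4.1571) = 0.8061.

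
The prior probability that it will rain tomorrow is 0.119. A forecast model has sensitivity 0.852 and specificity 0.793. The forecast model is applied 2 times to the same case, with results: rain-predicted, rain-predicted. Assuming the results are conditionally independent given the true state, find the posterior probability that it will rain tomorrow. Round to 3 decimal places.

With H the event that it will rain tomorrow, the joint likelihood of the observed sequence is P(data|H) = 0.852·0.852 = 0.72590 and P(data|¬H) = 0.207·0.207 = 0.042849.
Bayes: P(H|data) = 0.119·0.72590 / (0.119·0.72590 + 0.881·0.042849) = 0.086383/0.12413 = 0.6959.

Posterior P(H) ≈ 0.696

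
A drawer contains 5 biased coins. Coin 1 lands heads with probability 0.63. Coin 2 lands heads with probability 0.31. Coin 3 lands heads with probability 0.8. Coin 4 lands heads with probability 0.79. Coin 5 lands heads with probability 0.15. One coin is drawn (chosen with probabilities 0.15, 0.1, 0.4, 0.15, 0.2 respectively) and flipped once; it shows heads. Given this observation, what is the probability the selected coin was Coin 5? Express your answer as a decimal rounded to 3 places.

P(heads|C1) = 0.63; P(heads|C2) = 0.31; P(heads|C3) = 0.8; P(heads|C4) = 0.79; P(heads|C5) = 0.15.
Prior × likelihood for each source: 0.15·0.63=0.09450, 0.1·0.31=0.03100, 0.4·0.8=0.3200, 0.15·0.79=0.1185, 0.2·0.15=0.03000. Summing gives P(heads) = 0.59400.
P(Coin 5 | heads) = 0.03000 / 0.59400 = 0.051.

Posterior probability ≈ 0.051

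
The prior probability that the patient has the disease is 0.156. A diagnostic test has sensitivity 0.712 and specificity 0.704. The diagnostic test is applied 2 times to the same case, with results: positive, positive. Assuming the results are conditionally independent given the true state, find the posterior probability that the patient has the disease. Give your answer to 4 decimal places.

Posterior P(H) ≈ 0.5168

With H the event that the patient has the disease, the joint likelihood of the observed sequence is P(data|H) = 0.712·0.712 = 0.50694 and P(data|¬H) = 0.296·0.296 = 0.087616.
Bayes: P(H|data) = 0.156·0.50694 / (0.156·0.50694 + 0.844·0.087616) = 0.079083/0.15303 = 0.5168.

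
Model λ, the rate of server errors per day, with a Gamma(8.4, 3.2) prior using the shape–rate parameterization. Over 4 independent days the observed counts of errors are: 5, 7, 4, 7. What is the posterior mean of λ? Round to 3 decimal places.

Posterior mean ≈ 4.361

Total count ∑xᵢ = 23 over n = 4 days.
Gamma is conjugate to the Poisson likelihood: posterior is Gamma(shape = 8.4+23 = 31.4, rate = 3.2+4 = 7.2).
E[λ | data] = 31.4/7.2 = 4.361.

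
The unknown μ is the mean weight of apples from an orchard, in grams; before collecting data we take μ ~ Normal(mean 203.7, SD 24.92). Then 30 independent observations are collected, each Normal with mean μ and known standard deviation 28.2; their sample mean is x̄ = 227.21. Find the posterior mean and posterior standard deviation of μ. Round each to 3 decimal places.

Posterior mean ≈ 226.248; posterior SD ≈ 5.042

Prior precision 1/τ₀² = 1/24.92² = 0.00161029; data precision n/σ² = 30/28.2² = 0.0377245.
Posterior precision = 0.00161029 + 0.0377245 = 0.0393347, giving posterior SD = 1/√0.0393347 = 5.042.
Posterior mean = (0.00161029·203.7 + 0.0377245·227.21) / 0.0393347 = 226.248.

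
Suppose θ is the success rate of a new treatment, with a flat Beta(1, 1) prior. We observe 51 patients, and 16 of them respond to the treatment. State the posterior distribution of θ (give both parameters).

Observing 16 successes and 35 failures updates Beta(1, 1) by adding the success and failure counts to the two shape parameters: α = 1+16 = 17, β = 1+35 = 36.

Posterior: Beta(17, 36)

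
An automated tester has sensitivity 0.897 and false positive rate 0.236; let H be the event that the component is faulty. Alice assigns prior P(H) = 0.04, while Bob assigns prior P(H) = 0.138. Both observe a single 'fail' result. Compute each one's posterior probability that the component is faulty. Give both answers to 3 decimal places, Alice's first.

Alice: 0.137; Bob: 0.378

P('+'|H) = 0.897, P('+'|¬H) = 0.236.
Alice: numerator 0.897·0.04 = 0.035880; evidence = 0.035880+0.236·0.96 = 0.26244; posterior = 0.137.
Bob: numerator 0.897·0.138 = 0.12379; evidence = 0.12379+0.236·0.862 = 0.32722; posterior = 0.378.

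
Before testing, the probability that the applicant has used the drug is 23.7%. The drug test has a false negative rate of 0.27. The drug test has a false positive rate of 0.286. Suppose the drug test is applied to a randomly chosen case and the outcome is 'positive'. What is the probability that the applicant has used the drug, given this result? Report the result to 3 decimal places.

P(H | E) ≈ 0.442

Let H be the event that the applicant has used the drug. P(H) = 0.237, so P(¬H) = 0.763. With E the 'positive' result, P(E|H) = 0.73 and P(E|¬H) = 0.286.
P(E) = 0.73·0.237 + 0.286·0.763 = 0.17301 + 0.21822 = 0.39123.
By Bayes' theorem, P(H|E) = 0.17301 / 0.39123 = 0.442.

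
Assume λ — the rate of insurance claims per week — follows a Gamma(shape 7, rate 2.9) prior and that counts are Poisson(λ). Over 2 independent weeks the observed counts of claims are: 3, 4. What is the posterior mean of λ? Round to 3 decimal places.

Posterior mean ≈ 2.857

The Poisson likelihood adds the total count to the shape and the number of exposure periods to the rate. Here ∑xᵢ = 7 and n = 2, so shape 7→14 and rate 2.9→4.9.
E[λ | data] = 14/4.9 = 2.857.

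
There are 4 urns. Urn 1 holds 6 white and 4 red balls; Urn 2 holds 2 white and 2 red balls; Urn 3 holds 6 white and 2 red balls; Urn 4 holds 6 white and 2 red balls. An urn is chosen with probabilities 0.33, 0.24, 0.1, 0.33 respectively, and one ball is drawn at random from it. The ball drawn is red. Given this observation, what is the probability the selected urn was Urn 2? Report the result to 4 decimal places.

Posterior probability ≈ 0.3338

P(red|Urn 1) = 0.4; P(red|Urn 2) = 0.5; P(red|Urn 3) = 0.25; P(red|Urn 4) = 0.25.
Prior × likelihood for each source: 0.33·0.4=0.1320, 0.24·0.5=0.1200, 0.1·0.25=0.02500, 0.33·0.25=0.08250. Summing gives P(red) = 0.35950.
P(Urn 2 | red) = 0.1200 / 0.35950 = 0.3338.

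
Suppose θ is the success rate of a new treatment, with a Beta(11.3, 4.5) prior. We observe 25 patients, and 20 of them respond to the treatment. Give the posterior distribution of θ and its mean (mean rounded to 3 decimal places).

Observing 20 successes and 5 failures updates Beta(11.3, 4.5) by adding the success and failure counts to the two shape parameters: α = 11.3+20 = 31.3, β = 4.5+5 = 9.5.
Posterior mean = α/(α+β) = 31.3/40.8 = 0.767.

Posterior: Beta(31.3, 9.5); mean ≈ 0.767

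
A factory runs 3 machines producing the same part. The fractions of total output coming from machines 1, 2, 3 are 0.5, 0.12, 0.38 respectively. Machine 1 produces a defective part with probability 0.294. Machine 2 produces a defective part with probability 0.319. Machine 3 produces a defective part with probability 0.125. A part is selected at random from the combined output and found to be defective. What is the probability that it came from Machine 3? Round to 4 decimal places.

Posterior probability ≈ 0.2041

P(defective|M1) = 0.294; P(defective|M2) = 0.319; P(defective|M3) = 0.125.
Prior × likelihood for each source: 0.5·0.294=0.1470, 0.12·0.319=0.03828, 0.38·0.125=0.04750. Summing gives P(defective) = 0.23278.
P(Machine 3 | defective) = 0.04750 / 0.23278 = 0.2041.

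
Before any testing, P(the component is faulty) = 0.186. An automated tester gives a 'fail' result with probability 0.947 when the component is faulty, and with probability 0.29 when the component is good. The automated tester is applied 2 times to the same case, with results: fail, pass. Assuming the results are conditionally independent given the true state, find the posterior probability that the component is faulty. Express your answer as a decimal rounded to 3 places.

Let H be the event that the component is faulty; start with P(H) = 0.186. P('fail'|H) = 0.947, P('fail'|¬H) = 0.29.
Update on result 1 ('fail'): P(H) ← 0.947·0.1860 / (0.947·0.1860 + 0.29·0.8140) = 0.17614/0.41220 = 0.4273.
Update on result 2 ('pass'): P(H) ← 0.053·0.4273 / (0.053·0.4273 + 0.71·0.5727) = 0.022648/0.42925 = 0.0528.

Posterior P(H) ≈ 0.053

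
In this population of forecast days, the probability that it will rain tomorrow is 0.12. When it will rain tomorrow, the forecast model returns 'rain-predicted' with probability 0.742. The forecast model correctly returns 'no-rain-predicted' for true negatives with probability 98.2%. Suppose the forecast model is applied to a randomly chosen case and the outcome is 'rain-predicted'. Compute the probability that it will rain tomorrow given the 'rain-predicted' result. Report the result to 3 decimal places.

P(H | E) ≈ 0.849

Let H be the event that it will rain tomorrow. P(H) = 0.12, so P(¬H) = 0.88. With E the 'rain-predicted' result, P(E|H) = 0.742 and P(E|¬H) = 0.018.
P(E) = 0.742·0.12 + 0.018·0.88 = 0.089040 + 0.015840 = 0.10488.
By Bayes' theorem, P(H|E) = 0.089040 / 0.10488 = 0.849.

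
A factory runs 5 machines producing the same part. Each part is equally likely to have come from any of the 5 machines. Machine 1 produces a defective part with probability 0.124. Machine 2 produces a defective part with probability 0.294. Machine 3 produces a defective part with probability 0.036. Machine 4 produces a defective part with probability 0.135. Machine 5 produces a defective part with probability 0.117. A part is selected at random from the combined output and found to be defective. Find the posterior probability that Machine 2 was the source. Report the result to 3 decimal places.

Tabulate prior·likelihood by source: [1] prior 0.2, lik 0.124, product 0.02480; [2] prior 0.2, lik 0.294, product 0.05880; [3] prior 0.2, lik 0.036, product 0.007200; [4] prior 0.2, lik 0.135, product 0.02700; [5] prior 0.2, lik 0.117, product 0.02340.
Normalizing constant = 0.14120; the posterior for Machine 2 is its product over the sum, 0.05880/0.14120 = 0.416.

Posterior probability ≈ 0.416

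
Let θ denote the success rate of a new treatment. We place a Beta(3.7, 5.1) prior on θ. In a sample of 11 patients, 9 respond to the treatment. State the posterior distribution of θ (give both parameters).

Posterior: Beta(12.7, 7.1)

The binomial likelihood is conjugate to the Beta prior: with 9 successes and 2 failures, the posterior is Beta(3.7+9, 5.1+2) = Beta(12.7, 7.1).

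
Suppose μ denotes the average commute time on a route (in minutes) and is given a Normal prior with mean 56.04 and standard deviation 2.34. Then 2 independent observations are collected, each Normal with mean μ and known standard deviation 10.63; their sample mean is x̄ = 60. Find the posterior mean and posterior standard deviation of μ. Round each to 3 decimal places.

Prior precision 1/τ₀² = 1/2.34² = 0.182628; data precision n/σ² = 2/10.63² = 0.0176996.
Posterior precision = 0.182628 + 0.0176996 = 0.200328, giving posterior SD = 1/√0.200328 = 2.234.
Posterior mean = (0.182628·56.04 + 0.0176996·60) / 0.200328 = 56.390.

Posterior mean ≈ 56.390; posterior SD ≈ 2.234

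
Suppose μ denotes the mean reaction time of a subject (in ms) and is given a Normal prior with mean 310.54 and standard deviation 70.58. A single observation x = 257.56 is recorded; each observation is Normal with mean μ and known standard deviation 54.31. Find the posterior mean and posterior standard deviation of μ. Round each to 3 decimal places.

Posterior mean ≈ 277.263; posterior SD ≈ 43.042

With known σ, the Normal prior is conjugate. Weight on the data is w = (n/σ²)/(n/σ² + 1/τ₀²) = 0.00033903/(0.00033903+0.00020074) = 0.62810.
Posterior mean = w·x̄ + (1−w)·μ₀ = 0.62810·257.56 + 0.37190·310.54 = 277.263. Posterior variance = 1/(0.00033903+0.00020074) = 1852.63, so SD = 43.042.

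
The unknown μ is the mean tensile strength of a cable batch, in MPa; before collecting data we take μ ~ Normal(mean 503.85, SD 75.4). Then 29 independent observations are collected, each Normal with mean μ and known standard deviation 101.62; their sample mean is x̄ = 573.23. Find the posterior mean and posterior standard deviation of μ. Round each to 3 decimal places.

Posterior mean ≈ 569.141; posterior SD ≈ 18.306

With known σ, the Normal prior is conjugate. Weight on the data is w = (n/σ²)/(n/σ² + 1/τ₀²) = 0.00280827/(0.00280827+0.00017590) = 0.94106.
Posterior mean = w·x̄ + (1−w)·μ₀ = 0.94106·573.23 + 0.058943·503.85 = 569.141. Posterior variance = 1/(0.00280827+0.00017590) = 335.101, so SD = 18.306.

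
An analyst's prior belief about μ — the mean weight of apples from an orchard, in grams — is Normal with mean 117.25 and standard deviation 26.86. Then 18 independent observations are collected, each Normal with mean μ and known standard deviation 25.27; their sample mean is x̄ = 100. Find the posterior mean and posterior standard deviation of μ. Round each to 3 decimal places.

Prior precision 1/τ₀² = 1/26.86² = 0.00138608; data precision n/σ² = 18/25.27² = 0.0281879.
Posterior precision = 0.00138608 + 0.0281879 = 0.0295739, giving posterior SD = 1/√0.0295739 = 5.815.
Posterior mean = (0.00138608·117.25 + 0.0281879·100) / 0.0295739 = 100.808.

Posterior mean ≈ 100.808; posterior SD ≈ 5.815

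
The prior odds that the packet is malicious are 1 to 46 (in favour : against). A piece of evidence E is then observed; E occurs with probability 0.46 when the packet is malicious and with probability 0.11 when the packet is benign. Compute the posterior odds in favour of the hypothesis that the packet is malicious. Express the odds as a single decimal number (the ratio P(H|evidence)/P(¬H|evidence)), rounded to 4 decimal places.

Prior odds = 1/46 = 0.021739. In log-odds, ln(0.021739) = -3.8286.
Add log likelihood ratio: ln(4.1818) = 1.4307.
Posterior log-odds = -2.3979, so posterior odds = exp(-2.3979) = 0.090909.

Posterior odds ≈ 0.0909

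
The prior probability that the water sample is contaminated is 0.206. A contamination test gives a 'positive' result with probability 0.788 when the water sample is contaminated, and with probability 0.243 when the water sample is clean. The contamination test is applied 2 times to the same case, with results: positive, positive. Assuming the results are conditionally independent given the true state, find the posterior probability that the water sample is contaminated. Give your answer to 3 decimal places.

Let H be the event that the water sample is contaminated; start with P(H) = 0.206. P('positive'|H) = 0.788, P('positive'|¬H) = 0.243.
Update on result 1 ('positive'): P(H) ← 0.788·0.2060 / (0.788·0.2060 + 0.243·0.7940) = 0.16233/0.35527 = 0.4569.
Update on result 2 ('positive'): P(H) ← 0.788·0.4569 / (0.788·0.4569 + 0.243·0.5431) = 0.36005/0.49202 = 0.7318.

Posterior P(H) ≈ 0.732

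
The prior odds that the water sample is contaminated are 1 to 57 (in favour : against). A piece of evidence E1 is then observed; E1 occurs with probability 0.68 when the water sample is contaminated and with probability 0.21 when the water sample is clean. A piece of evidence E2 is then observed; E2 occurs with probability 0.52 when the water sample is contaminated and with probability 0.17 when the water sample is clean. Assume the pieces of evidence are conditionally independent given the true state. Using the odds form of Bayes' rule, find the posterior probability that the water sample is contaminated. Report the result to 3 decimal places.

Posterior probability ≈ 0.148

Prior odds = 1/57 = 0.017544. In log-odds, ln(0.017544) = -4.0431.
Add log likelihood ratios: ln(3.2381) + ln(3.0588) = 2.2930.
Posterior log-odds = -1.7500, so posterior odds = exp(-1.7500) = 0.17377. Converting, P(H|E) = 0.17377/1.1738 = 0.148.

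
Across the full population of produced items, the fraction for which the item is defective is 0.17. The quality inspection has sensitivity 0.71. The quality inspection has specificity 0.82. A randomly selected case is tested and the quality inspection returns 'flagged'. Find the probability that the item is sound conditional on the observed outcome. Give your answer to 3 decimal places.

Write H for 'the item is defective'. Prior odds H:¬H = 0.17/0.83 = 0.20482. For the 'flagged' outcome, the likelihood ratio is 0.71/0.18 = 3.9444.
Posterior odds = 0.20482 × 3.9444 = 0.80790, so P(H|E) = 0.80790/(1+0.80790) = 0.447. Then P(¬H|E) = 1 − 0.447 = 0.553.

P(¬H | E) ≈ 0.553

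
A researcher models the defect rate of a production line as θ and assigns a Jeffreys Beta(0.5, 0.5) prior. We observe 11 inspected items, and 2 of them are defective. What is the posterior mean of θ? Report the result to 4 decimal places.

The binomial likelihood is conjugate to the Beta prior: with 2 successes and 9 failures, the posterior is Beta(0.5+2, 0.5+9) = Beta(2.5, 9.5).
Posterior mean = α/(α+β) = 2.5/12 = 0.2083.

Posterior mean ≈ 0.2083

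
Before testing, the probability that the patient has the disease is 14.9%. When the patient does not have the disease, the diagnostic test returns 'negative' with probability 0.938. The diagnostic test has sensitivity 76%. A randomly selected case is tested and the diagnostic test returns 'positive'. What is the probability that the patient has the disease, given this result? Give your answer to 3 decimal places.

Let H be the event that the patient has the disease. P(H) = 0.149, so P(¬H) = 0.851. With E the 'positive' result, P(E|H) = 0.76 and P(E|¬H) = 0.062.
P(E) = 0.76·0.149 + 0.062·0.851 = 0.11324 + 0.052762 = 0.16600.
By Bayes' theorem, P(H|E) = 0.11324 / 0.16600 = 0.682.

P(H | E) ≈ 0.682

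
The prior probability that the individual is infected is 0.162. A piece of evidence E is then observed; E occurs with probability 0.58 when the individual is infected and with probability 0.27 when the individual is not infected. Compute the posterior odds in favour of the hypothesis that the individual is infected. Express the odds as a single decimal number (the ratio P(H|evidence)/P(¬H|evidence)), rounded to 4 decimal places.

Posterior odds ≈ 0.4153

Prior odds = 0.162/(1−0.162) = 0.19332.
Likelihood ratio for E = 0.58/0.27 = 2.1481.
Posterior odds = prior odds × LR = 0.41527.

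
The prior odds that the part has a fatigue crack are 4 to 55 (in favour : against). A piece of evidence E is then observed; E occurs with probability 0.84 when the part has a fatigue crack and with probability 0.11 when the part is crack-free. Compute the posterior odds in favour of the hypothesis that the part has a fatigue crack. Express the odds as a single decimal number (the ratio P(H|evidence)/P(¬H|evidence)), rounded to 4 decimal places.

Prior odds = 4/55 = 0.072727.
Likelihood ratio for E = 0.84/0.11 = 7.6364.
Posterior odds = prior odds × LR = 0.55537.

Posterior odds ≈ 0.5554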